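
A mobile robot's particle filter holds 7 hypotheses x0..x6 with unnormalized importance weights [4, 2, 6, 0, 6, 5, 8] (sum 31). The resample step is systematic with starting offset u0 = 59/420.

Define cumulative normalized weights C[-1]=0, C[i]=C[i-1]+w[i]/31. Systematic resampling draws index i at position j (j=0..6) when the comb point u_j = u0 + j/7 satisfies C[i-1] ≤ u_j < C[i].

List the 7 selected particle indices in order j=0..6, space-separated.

C = [4/31, 6/31, 12/31, 12/31, 18/31, 23/31, 1]
j=0: u_0=59/420 ∈ [4/31, 6/31) → index 1
j=1: u_1=17/60 ∈ [6/31, 12/31) → index 2
j=2: u_2=179/420 ∈ [12/31, 18/31) → index 4
j=3: u_3=239/420 ∈ [12/31, 18/31) → index 4
j=4: u_4=299/420 ∈ [18/31, 23/31) → index 5
j=5: u_5=359/420 ∈ [23/31, 1) → index 6
j=6: u_6=419/420 ∈ [23/31, 1) → index 6

1 2 4 4 5 6 6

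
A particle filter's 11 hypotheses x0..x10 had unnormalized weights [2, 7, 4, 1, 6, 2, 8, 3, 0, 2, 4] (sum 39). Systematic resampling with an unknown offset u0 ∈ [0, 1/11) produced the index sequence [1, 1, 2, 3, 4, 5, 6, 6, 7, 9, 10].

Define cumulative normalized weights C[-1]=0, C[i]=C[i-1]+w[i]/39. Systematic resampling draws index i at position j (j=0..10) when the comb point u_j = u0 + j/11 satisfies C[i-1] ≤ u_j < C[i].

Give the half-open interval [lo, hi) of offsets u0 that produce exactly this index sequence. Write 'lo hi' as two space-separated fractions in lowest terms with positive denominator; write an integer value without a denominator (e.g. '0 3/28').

2/33 34/429

C = [2/39, 3/13, 1/3, 14/39, 20/39, 22/39, 10/13, 11/13, 11/13, 35/39, 1]
j=0 picked index 1: u0 ∈ [2/39, 3/13)
j=1 picked index 1: u0 ∈ [-17/429, 20/143)
j=2 picked index 2: u0 ∈ [7/143, 5/33)
j=3 picked index 3: u0 ∈ [2/33, 37/429)
j=4 picked index 4: u0 ∈ [-2/429, 64/429)
j=5 picked index 5: u0 ∈ [25/429, 47/429)
j=6 picked index 6: u0 ∈ [8/429, 32/143)
j=7 picked index 6: u0 ∈ [-31/429, 19/143)
j=8 picked index 7: u0 ∈ [6/143, 17/143)
j=9 picked index 9: u0 ∈ [4/143, 34/429)
j=10 picked index 10: u0 ∈ [-5/429, 1/11)
intersection: [2/33, 34/429)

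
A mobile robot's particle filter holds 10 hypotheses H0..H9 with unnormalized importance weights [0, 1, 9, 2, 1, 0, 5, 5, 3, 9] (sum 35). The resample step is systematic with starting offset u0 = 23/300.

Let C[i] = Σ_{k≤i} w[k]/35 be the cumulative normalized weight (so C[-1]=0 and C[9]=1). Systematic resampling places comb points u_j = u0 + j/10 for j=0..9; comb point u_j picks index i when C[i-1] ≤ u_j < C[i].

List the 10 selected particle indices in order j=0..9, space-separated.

C = [0, 1/35, 2/7, 12/35, 13/35, 13/35, 18/35, 23/35, 26/35, 1]
j=0: u_0=23/300 ∈ [1/35, 2/7) → index 2
j=1: u_1=53/300 ∈ [1/35, 2/7) → index 2
j=2: u_2=83/300 ∈ [1/35, 2/7) → index 2
j=3: u_3=113/300 ∈ [13/35, 18/35) → index 6
j=4: u_4=143/300 ∈ [13/35, 18/35) → index 6
j=5: u_5=173/300 ∈ [18/35, 23/35) → index 7
j=6: u_6=203/300 ∈ [23/35, 26/35) → index 8
j=7: u_7=233/300 ∈ [26/35, 1) → index 9
j=8: u_8=263/300 ∈ [26/35, 1) → index 9
j=9: u_9=293/300 ∈ [26/35, 1) → index 9

2 2 2 6 6 7 8 9 9 9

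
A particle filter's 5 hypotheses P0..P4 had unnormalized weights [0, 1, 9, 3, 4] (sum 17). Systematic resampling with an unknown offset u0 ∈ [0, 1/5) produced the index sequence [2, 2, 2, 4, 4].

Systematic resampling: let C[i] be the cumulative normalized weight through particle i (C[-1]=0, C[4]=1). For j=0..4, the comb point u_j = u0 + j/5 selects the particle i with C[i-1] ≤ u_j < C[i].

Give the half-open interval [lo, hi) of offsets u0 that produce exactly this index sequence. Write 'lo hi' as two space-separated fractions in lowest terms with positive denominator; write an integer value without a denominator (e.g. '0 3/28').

14/85 16/85

C = [0, 1/17, 10/17, 13/17, 1]
j=0 picked index 2: u0 ∈ [1/17, 10/17)
j=1 picked index 2: u0 ∈ [-12/85, 33/85)
j=2 picked index 2: u0 ∈ [-29/85, 16/85)
j=3 picked index 4: u0 ∈ [14/85, 2/5)
j=4 picked index 4: u0 ∈ [-3/85, 1/5)
intersection: [14/85, 16/85)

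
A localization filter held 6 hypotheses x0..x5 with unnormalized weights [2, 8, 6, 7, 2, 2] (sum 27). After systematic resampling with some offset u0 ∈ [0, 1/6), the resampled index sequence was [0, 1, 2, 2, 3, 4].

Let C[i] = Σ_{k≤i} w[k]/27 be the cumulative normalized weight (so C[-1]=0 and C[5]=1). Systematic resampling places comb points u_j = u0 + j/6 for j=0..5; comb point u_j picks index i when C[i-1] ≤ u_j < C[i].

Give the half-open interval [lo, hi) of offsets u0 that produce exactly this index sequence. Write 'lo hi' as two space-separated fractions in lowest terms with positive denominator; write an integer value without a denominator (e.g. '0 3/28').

C = [2/27, 10/27, 16/27, 23/27, 25/27, 1]
j=0 picked index 0: u0 ∈ [0, 2/27)
j=1 picked index 1: u0 ∈ [-5/54, 11/54)
j=2 picked index 2: u0 ∈ [1/27, 7/27)
j=3 picked index 2: u0 ∈ [-7/54, 5/54)
j=4 picked index 3: u0 ∈ [-2/27, 5/27)
j=5 picked index 4: u0 ∈ [1/54, 5/54)
intersection: [1/27, 2/27)

1/27 2/27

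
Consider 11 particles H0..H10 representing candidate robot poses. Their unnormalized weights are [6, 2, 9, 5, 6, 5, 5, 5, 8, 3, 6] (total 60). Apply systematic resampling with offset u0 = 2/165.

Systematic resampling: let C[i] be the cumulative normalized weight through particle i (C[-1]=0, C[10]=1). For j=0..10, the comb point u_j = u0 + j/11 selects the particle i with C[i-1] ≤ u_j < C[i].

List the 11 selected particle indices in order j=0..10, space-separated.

0 1 2 3 4 5 6 7 8 8 10

C = [1/10, 2/15, 17/60, 11/30, 7/15, 11/20, 19/30, 43/60, 17/20, 9/10, 1]
j=0: u_0=2/165 ∈ [0, 1/10) → index 0
j=1: u_1=17/165 ∈ [1/10, 2/15) → index 1
j=2: u_2=32/165 ∈ [2/15, 17/60) → index 2
j=3: u_3=47/165 ∈ [17/60, 11/30) → index 3
j=4: u_4=62/165 ∈ [11/30, 7/15) → index 4
j=5: u_5=7/15 ∈ [7/15, 11/20) → index 5
j=6: u_6=92/165 ∈ [11/20, 19/30) → index 6
j=7: u_7=107/165 ∈ [19/30, 43/60) → index 7
j=8: u_8=122/165 ∈ [43/60, 17/20) → index 8
j=9: u_9=137/165 ∈ [43/60, 17/20) → index 8
j=10: u_10=152/165 ∈ [9/10, 1) → index 10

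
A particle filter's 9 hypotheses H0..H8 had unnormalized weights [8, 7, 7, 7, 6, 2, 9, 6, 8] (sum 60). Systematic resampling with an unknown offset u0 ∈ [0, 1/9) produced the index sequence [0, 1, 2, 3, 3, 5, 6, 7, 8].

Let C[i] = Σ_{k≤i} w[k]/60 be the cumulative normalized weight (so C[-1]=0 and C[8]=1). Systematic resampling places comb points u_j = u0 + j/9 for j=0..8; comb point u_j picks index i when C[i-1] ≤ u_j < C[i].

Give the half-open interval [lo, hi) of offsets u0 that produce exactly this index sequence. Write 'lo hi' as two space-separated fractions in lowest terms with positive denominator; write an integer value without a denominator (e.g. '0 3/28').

1/30 7/180

C = [2/15, 1/4, 11/30, 29/60, 7/12, 37/60, 23/30, 13/15, 1]
j=0 picked index 0: u0 ∈ [0, 2/15)
j=1 picked index 1: u0 ∈ [1/45, 5/36)
j=2 picked index 2: u0 ∈ [1/36, 13/90)
j=3 picked index 3: u0 ∈ [1/30, 3/20)
j=4 picked index 3: u0 ∈ [-7/90, 7/180)
j=5 picked index 5: u0 ∈ [1/36, 11/180)
j=6 picked index 6: u0 ∈ [-1/20, 1/10)
j=7 picked index 7: u0 ∈ [-1/90, 4/45)
j=8 picked index 8: u0 ∈ [-1/45, 1/9)
intersection: [1/30, 7/180)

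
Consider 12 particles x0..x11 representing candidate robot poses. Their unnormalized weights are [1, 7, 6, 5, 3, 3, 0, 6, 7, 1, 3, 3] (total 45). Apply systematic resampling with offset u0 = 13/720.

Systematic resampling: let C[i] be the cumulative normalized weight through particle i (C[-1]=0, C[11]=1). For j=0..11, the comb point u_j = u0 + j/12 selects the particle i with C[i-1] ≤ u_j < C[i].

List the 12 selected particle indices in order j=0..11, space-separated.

0 1 2 2 3 4 5 7 7 8 9 11

C = [1/45, 8/45, 14/45, 19/45, 22/45, 5/9, 5/9, 31/45, 38/45, 13/15, 14/15, 1]
j=0: u_0=13/720 ∈ [0, 1/45) → index 0
j=1: u_1=73/720 ∈ [1/45, 8/45) → index 1
j=2: u_2=133/720 ∈ [8/45, 14/45) → index 2
j=3: u_3=193/720 ∈ [8/45, 14/45) → index 2
j=4: u_4=253/720 ∈ [14/45, 19/45) → index 3
j=5: u_5=313/720 ∈ [19/45, 22/45) → index 4
j=6: u_6=373/720 ∈ [22/45, 5/9) → index 5
j=7: u_7=433/720 ∈ [5/9, 31/45) → index 7
j=8: u_8=493/720 ∈ [5/9, 31/45) → index 7
j=9: u_9=553/720 ∈ [31/45, 38/45) → index 8
j=10: u_10=613/720 ∈ [38/45, 13/15) → index 9
j=11: u_11=673/720 ∈ [14/15, 1) → index 11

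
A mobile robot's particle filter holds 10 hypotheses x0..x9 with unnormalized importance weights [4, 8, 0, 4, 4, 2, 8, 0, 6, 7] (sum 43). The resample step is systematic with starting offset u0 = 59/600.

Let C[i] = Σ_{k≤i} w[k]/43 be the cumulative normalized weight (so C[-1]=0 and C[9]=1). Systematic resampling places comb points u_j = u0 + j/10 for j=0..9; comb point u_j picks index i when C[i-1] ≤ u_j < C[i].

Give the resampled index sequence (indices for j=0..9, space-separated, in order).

1 1 3 4 5 6 8 8 9 9

C = [4/43, 12/43, 12/43, 16/43, 20/43, 22/43, 30/43, 30/43, 36/43, 1]
j=0: u_0=59/600 ∈ [4/43, 12/43) → index 1
j=1: u_1=119/600 ∈ [4/43, 12/43) → index 1
j=2: u_2=179/600 ∈ [12/43, 16/43) → index 3
j=3: u_3=239/600 ∈ [16/43, 20/43) → index 4
j=4: u_4=299/600 ∈ [20/43, 22/43) → index 5
j=5: u_5=359/600 ∈ [22/43, 30/43) → index 6
j=6: u_6=419/600 ∈ [30/43, 36/43) → index 8
j=7: u_7=479/600 ∈ [30/43, 36/43) → index 8
j=8: u_8=539/600 ∈ [36/43, 1) → index 9
j=9: u_9=599/600 ∈ [36/43, 1) → index 9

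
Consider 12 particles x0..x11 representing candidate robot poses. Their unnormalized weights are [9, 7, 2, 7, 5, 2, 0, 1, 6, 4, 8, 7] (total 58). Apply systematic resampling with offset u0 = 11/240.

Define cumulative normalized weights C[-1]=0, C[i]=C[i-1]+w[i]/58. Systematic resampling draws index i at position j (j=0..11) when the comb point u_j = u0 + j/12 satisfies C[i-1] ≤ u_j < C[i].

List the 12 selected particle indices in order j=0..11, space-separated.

0 0 1 2 3 4 5 8 9 10 10 11

C = [9/58, 8/29, 9/29, 25/58, 15/29, 16/29, 16/29, 33/58, 39/58, 43/58, 51/58, 1]
j=0: u_0=11/240 ∈ [0, 9/58) → index 0
j=1: u_1=31/240 ∈ [0, 9/58) → index 0
j=2: u_2=17/80 ∈ [9/58, 8/29) → index 1
j=3: u_3=71/240 ∈ [8/29, 9/29) → index 2
j=4: u_4=91/240 ∈ [9/29, 25/58) → index 3
j=5: u_5=37/80 ∈ [25/58, 15/29) → index 4
j=6: u_6=131/240 ∈ [15/29, 16/29) → index 5
j=7: u_7=151/240 ∈ [33/58, 39/58) → index 8
j=8: u_8=57/80 ∈ [39/58, 43/58) → index 9
j=9: u_9=191/240 ∈ [43/58, 51/58) → index 10
j=10: u_10=211/240 ∈ [43/58, 51/58) → index 10
j=11: u_11=77/80 ∈ [51/58, 1) → index 11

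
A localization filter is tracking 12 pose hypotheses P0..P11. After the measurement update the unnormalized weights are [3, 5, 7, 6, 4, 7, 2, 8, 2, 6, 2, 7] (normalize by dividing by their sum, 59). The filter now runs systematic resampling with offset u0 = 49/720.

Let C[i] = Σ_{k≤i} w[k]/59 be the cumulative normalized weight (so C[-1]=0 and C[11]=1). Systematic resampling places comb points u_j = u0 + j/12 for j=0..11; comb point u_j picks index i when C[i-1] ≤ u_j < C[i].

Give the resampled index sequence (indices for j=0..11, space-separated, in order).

C = [3/59, 8/59, 15/59, 21/59, 25/59, 32/59, 34/59, 42/59, 44/59, 50/59, 52/59, 1]
j=0: u_0=49/720 ∈ [3/59, 8/59) → index 1
j=1: u_1=109/720 ∈ [8/59, 15/59) → index 2
j=2: u_2=169/720 ∈ [8/59, 15/59) → index 2
j=3: u_3=229/720 ∈ [15/59, 21/59) → index 3
j=4: u_4=289/720 ∈ [21/59, 25/59) → index 4
j=5: u_5=349/720 ∈ [25/59, 32/59) → index 5
j=6: u_6=409/720 ∈ [32/59, 34/59) → index 6
j=7: u_7=469/720 ∈ [34/59, 42/59) → index 7
j=8: u_8=529/720 ∈ [42/59, 44/59) → index 8
j=9: u_9=589/720 ∈ [44/59, 50/59) → index 9
j=10: u_10=649/720 ∈ [52/59, 1) → index 11
j=11: u_11=709/720 ∈ [52/59, 1) → index 11

1 2 2 3 4 5 6 7 8 9 11 11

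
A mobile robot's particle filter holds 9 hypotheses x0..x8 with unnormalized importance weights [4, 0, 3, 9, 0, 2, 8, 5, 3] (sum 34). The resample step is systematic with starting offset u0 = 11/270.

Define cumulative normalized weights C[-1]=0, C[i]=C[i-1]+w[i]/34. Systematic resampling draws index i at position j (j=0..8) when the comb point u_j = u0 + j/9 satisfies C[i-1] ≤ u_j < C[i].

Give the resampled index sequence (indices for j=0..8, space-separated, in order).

0 2 3 3 5 6 6 7 8

C = [2/17, 2/17, 7/34, 8/17, 8/17, 9/17, 13/17, 31/34, 1]
j=0: u_0=11/270 ∈ [0, 2/17) → index 0
j=1: u_1=41/270 ∈ [2/17, 7/34) → index 2
j=2: u_2=71/270 ∈ [7/34, 8/17) → index 3
j=3: u_3=101/270 ∈ [7/34, 8/17) → index 3
j=4: u_4=131/270 ∈ [8/17, 9/17) → index 5
j=5: u_5=161/270 ∈ [9/17, 13/17) → index 6
j=6: u_6=191/270 ∈ [9/17, 13/17) → index 6
j=7: u_7=221/270 ∈ [13/17, 31/34) → index 7
j=8: u_8=251/270 ∈ [31/34, 1) → index 8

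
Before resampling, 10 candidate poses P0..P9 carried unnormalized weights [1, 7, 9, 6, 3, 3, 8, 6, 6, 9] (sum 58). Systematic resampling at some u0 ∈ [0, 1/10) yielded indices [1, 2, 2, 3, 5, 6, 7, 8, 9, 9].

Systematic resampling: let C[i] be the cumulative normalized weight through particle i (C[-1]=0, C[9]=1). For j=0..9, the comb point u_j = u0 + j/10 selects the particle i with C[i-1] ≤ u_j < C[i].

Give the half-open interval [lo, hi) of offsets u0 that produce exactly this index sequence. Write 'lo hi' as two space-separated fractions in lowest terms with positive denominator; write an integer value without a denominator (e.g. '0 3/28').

C = [1/58, 4/29, 17/58, 23/58, 13/29, 1/2, 37/58, 43/58, 49/58, 1]
j=0 picked index 1: u0 ∈ [1/58, 4/29)
j=1 picked index 2: u0 ∈ [11/290, 28/145)
j=2 picked index 2: u0 ∈ [-9/145, 27/290)
j=3 picked index 3: u0 ∈ [-1/145, 14/145)
j=4 picked index 5: u0 ∈ [7/145, 1/10)
j=5 picked index 6: u0 ∈ [0, 4/29)
j=6 picked index 7: u0 ∈ [11/290, 41/290)
j=7 picked index 8: u0 ∈ [6/145, 21/145)
j=8 picked index 9: u0 ∈ [13/290, 1/5)
j=9 picked index 9: u0 ∈ [-8/145, 1/10)
intersection: [7/145, 27/290)

7/145 27/290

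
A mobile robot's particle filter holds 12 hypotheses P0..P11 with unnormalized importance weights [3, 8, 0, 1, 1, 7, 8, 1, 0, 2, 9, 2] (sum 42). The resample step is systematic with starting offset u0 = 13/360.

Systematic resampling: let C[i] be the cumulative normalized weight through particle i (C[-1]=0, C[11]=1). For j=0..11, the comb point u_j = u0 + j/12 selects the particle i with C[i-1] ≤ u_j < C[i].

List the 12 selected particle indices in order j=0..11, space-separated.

0 1 1 4 5 5 6 6 9 10 10 11

C = [1/14, 11/42, 11/42, 2/7, 13/42, 10/21, 2/3, 29/42, 29/42, 31/42, 20/21, 1]
j=0: u_0=13/360 ∈ [0, 1/14) → index 0
j=1: u_1=43/360 ∈ [1/14, 11/42) → index 1
j=2: u_2=73/360 ∈ [1/14, 11/42) → index 1
j=3: u_3=103/360 ∈ [2/7, 13/42) → index 4
j=4: u_4=133/360 ∈ [13/42, 10/21) → index 5
j=5: u_5=163/360 ∈ [13/42, 10/21) → index 5
j=6: u_6=193/360 ∈ [10/21, 2/3) → index 6
j=7: u_7=223/360 ∈ [10/21, 2/3) → index 6
j=8: u_8=253/360 ∈ [29/42, 31/42) → index 9
j=9: u_9=283/360 ∈ [31/42, 20/21) → index 10
j=10: u_10=313/360 ∈ [31/42, 20/21) → index 10
j=11: u_11=343/360 ∈ [20/21, 1) → index 11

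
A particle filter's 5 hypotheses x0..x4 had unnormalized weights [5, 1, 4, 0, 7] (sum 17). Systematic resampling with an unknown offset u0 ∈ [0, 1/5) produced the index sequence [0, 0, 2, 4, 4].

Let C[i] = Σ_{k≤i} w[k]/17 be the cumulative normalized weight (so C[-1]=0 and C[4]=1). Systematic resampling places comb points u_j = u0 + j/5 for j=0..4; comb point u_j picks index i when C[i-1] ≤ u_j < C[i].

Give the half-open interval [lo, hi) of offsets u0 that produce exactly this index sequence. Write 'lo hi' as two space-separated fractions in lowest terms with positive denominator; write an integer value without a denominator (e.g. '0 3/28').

C = [5/17, 6/17, 10/17, 10/17, 1]
j=0 picked index 0: u0 ∈ [0, 5/17)
j=1 picked index 0: u0 ∈ [-1/5, 8/85)
j=2 picked index 2: u0 ∈ [-4/85, 16/85)
j=3 picked index 4: u0 ∈ [-1/85, 2/5)
j=4 picked index 4: u0 ∈ [-18/85, 1/5)
intersection: [0, 8/85)

0 8/85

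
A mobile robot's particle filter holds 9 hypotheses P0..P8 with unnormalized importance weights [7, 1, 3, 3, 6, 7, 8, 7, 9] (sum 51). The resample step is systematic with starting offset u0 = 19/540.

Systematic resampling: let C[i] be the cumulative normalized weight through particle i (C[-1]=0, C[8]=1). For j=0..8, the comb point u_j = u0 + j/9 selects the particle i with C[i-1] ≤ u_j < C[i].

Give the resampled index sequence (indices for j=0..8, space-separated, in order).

0 1 3 4 5 6 7 7 8

C = [7/51, 8/51, 11/51, 14/51, 20/51, 9/17, 35/51, 14/17, 1]
j=0: u_0=19/540 ∈ [0, 7/51) → index 0
j=1: u_1=79/540 ∈ [7/51, 8/51) → index 1
j=2: u_2=139/540 ∈ [11/51, 14/51) → index 3
j=3: u_3=199/540 ∈ [14/51, 20/51) → index 4
j=4: u_4=259/540 ∈ [20/51, 9/17) → index 5
j=5: u_5=319/540 ∈ [9/17, 35/51) → index 6
j=6: u_6=379/540 ∈ [35/51, 14/17) → index 7
j=7: u_7=439/540 ∈ [35/51, 14/17) → index 7
j=8: u_8=499/540 ∈ [14/17, 1) → index 8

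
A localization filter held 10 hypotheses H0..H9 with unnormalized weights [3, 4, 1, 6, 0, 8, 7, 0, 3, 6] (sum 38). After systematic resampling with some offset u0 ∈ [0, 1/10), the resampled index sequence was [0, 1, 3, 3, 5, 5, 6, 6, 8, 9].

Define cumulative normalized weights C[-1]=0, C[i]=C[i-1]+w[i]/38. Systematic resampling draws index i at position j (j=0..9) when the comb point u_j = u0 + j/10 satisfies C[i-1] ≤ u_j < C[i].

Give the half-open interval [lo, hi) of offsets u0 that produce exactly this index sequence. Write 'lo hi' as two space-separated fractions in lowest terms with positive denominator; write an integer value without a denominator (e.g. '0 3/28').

C = [3/38, 7/38, 4/19, 7/19, 7/19, 11/19, 29/38, 29/38, 16/19, 1]
j=0 picked index 0: u0 ∈ [0, 3/38)
j=1 picked index 1: u0 ∈ [-2/95, 8/95)
j=2 picked index 3: u0 ∈ [1/95, 16/95)
j=3 picked index 3: u0 ∈ [-17/190, 13/190)
j=4 picked index 5: u0 ∈ [-3/95, 17/95)
j=5 picked index 5: u0 ∈ [-5/38, 3/38)
j=6 picked index 6: u0 ∈ [-2/95, 31/190)
j=7 picked index 6: u0 ∈ [-23/190, 6/95)
j=8 picked index 8: u0 ∈ [-7/190, 4/95)
j=9 picked index 9: u0 ∈ [-11/190, 1/10)
intersection: [1/95, 4/95)

1/95 4/95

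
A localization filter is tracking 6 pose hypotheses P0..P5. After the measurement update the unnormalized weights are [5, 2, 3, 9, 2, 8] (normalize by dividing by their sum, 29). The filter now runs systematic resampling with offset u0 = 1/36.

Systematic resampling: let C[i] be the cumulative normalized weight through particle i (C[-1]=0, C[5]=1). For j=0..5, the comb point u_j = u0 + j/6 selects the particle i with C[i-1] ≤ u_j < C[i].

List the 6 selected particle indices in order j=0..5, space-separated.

C = [5/29, 7/29, 10/29, 19/29, 21/29, 1]
j=0: u_0=1/36 ∈ [0, 5/29) → index 0
j=1: u_1=7/36 ∈ [5/29, 7/29) → index 1
j=2: u_2=13/36 ∈ [10/29, 19/29) → index 3
j=3: u_3=19/36 ∈ [10/29, 19/29) → index 3
j=4: u_4=25/36 ∈ [19/29, 21/29) → index 4
j=5: u_5=31/36 ∈ [21/29, 1) → index 5

0 1 3 3 4 5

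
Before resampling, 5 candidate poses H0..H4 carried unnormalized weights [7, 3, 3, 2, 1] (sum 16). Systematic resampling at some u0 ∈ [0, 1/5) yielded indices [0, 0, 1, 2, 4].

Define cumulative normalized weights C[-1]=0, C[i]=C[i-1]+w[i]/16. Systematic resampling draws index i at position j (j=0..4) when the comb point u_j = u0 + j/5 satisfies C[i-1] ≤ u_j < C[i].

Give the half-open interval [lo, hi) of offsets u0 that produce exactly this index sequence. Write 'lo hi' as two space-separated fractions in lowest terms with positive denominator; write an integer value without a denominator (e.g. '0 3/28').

11/80 1/5

C = [7/16, 5/8, 13/16, 15/16, 1]
j=0 picked index 0: u0 ∈ [0, 7/16)
j=1 picked index 0: u0 ∈ [-1/5, 19/80)
j=2 picked index 1: u0 ∈ [3/80, 9/40)
j=3 picked index 2: u0 ∈ [1/40, 17/80)
j=4 picked index 4: u0 ∈ [11/80, 1/5)
intersection: [11/80, 1/5)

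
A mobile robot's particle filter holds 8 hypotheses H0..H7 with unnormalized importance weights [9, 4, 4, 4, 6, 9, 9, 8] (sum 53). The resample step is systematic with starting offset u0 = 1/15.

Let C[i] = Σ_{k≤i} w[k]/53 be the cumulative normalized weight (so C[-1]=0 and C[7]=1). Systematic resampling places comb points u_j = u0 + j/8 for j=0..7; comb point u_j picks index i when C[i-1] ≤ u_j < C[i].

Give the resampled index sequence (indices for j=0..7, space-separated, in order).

C = [9/53, 13/53, 17/53, 21/53, 27/53, 36/53, 45/53, 1]
j=0: u_0=1/15 ∈ [0, 9/53) → index 0
j=1: u_1=23/120 ∈ [9/53, 13/53) → index 1
j=2: u_2=19/60 ∈ [13/53, 17/53) → index 2
j=3: u_3=53/120 ∈ [21/53, 27/53) → index 4
j=4: u_4=17/30 ∈ [27/53, 36/53) → index 5
j=5: u_5=83/120 ∈ [36/53, 45/53) → index 6
j=6: u_6=49/60 ∈ [36/53, 45/53) → index 6
j=7: u_7=113/120 ∈ [45/53, 1) → index 7

0 1 2 4 5 6 6 7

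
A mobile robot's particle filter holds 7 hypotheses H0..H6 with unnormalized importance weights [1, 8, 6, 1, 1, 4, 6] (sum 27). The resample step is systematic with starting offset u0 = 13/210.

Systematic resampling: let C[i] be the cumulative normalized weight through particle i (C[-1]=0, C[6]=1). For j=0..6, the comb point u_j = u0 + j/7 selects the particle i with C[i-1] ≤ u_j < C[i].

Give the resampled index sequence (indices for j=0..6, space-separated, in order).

1 1 2 2 5 5 6

C = [1/27, 1/3, 5/9, 16/27, 17/27, 7/9, 1]
j=0: u_0=13/210 ∈ [1/27, 1/3) → index 1
j=1: u_1=43/210 ∈ [1/27, 1/3) → index 1
j=2: u_2=73/210 ∈ [1/3, 5/9) → index 2
j=3: u_3=103/210 ∈ [1/3, 5/9) → index 2
j=4: u_4=19/30 ∈ [17/27, 7/9) → index 5
j=5: u_5=163/210 ∈ [17/27, 7/9) → index 5
j=6: u_6=193/210 ∈ [7/9, 1) → index 6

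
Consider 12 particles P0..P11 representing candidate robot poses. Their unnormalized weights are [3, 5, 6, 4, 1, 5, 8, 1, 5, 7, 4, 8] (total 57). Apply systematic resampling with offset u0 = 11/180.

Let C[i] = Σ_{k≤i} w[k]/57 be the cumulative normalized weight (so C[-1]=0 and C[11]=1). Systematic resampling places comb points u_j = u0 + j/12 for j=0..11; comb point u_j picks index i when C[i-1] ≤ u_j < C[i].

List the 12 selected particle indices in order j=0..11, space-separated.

C = [1/19, 8/57, 14/57, 6/19, 1/3, 8/19, 32/57, 11/19, 2/3, 15/19, 49/57, 1]
j=0: u_0=11/180 ∈ [1/19, 8/57) → index 1
j=1: u_1=13/90 ∈ [8/57, 14/57) → index 2
j=2: u_2=41/180 ∈ [8/57, 14/57) → index 2
j=3: u_3=14/45 ∈ [14/57, 6/19) → index 3
j=4: u_4=71/180 ∈ [1/3, 8/19) → index 5
j=5: u_5=43/90 ∈ [8/19, 32/57) → index 6
j=6: u_6=101/180 ∈ [8/19, 32/57) → index 6
j=7: u_7=29/45 ∈ [11/19, 2/3) → index 8
j=8: u_8=131/180 ∈ [2/3, 15/19) → index 9
j=9: u_9=73/90 ∈ [15/19, 49/57) → index 10
j=10: u_10=161/180 ∈ [49/57, 1) → index 11
j=11: u_11=44/45 ∈ [49/57, 1) → index 11

1 2 2 3 5 6 6 8 9 10 11 11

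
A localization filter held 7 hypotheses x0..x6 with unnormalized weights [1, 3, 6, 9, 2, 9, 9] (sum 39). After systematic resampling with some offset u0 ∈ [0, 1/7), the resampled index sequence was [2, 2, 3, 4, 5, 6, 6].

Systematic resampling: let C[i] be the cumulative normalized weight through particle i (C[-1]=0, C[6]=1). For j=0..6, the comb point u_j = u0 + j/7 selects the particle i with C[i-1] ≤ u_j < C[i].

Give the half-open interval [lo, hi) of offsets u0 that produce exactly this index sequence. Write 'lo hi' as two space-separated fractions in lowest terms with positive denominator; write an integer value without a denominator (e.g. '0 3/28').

C = [1/39, 4/39, 10/39, 19/39, 7/13, 10/13, 1]
j=0 picked index 2: u0 ∈ [4/39, 10/39)
j=1 picked index 2: u0 ∈ [-11/273, 31/273)
j=2 picked index 3: u0 ∈ [-8/273, 55/273)
j=3 picked index 4: u0 ∈ [16/273, 10/91)
j=4 picked index 5: u0 ∈ [-3/91, 18/91)
j=5 picked index 6: u0 ∈ [5/91, 2/7)
j=6 picked index 6: u0 ∈ [-8/91, 1/7)
intersection: [4/39, 10/91)

4/39 10/91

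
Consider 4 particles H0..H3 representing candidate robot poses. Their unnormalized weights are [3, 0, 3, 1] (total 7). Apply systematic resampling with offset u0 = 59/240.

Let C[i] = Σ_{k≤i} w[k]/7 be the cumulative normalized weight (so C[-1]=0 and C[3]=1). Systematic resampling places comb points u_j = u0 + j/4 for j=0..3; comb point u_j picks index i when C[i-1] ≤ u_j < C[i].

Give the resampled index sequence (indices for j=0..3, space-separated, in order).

C = [3/7, 3/7, 6/7, 1]
j=0: u_0=59/240 ∈ [0, 3/7) → index 0
j=1: u_1=119/240 ∈ [3/7, 6/7) → index 2
j=2: u_2=179/240 ∈ [3/7, 6/7) → index 2
j=3: u_3=239/240 ∈ [6/7, 1) → index 3

0 2 2 3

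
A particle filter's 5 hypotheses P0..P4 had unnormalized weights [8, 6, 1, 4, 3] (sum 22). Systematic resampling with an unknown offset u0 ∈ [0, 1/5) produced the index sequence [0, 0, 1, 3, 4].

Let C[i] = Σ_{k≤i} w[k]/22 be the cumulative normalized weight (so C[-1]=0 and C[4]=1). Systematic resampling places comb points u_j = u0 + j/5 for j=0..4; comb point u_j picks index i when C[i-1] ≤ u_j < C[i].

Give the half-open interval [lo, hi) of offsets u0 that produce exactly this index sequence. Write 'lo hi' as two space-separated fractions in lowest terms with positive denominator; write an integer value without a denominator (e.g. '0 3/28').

9/110 9/55

C = [4/11, 7/11, 15/22, 19/22, 1]
j=0 picked index 0: u0 ∈ [0, 4/11)
j=1 picked index 0: u0 ∈ [-1/5, 9/55)
j=2 picked index 1: u0 ∈ [-2/55, 13/55)
j=3 picked index 3: u0 ∈ [9/110, 29/110)
j=4 picked index 4: u0 ∈ [7/110, 1/5)
intersection: [9/110, 9/55)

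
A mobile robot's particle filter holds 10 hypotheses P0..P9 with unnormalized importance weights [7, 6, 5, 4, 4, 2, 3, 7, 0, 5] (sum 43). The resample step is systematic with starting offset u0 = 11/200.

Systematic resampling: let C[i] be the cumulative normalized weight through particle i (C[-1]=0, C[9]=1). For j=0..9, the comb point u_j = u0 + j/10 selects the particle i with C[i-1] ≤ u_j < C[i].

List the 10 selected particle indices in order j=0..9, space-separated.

C = [7/43, 13/43, 18/43, 22/43, 26/43, 28/43, 31/43, 38/43, 38/43, 1]
j=0: u_0=11/200 ∈ [0, 7/43) → index 0
j=1: u_1=31/200 ∈ [0, 7/43) → index 0
j=2: u_2=51/200 ∈ [7/43, 13/43) → index 1
j=3: u_3=71/200 ∈ [13/43, 18/43) → index 2
j=4: u_4=91/200 ∈ [18/43, 22/43) → index 3
j=5: u_5=111/200 ∈ [22/43, 26/43) → index 4
j=6: u_6=131/200 ∈ [28/43, 31/43) → index 6
j=7: u_7=151/200 ∈ [31/43, 38/43) → index 7
j=8: u_8=171/200 ∈ [31/43, 38/43) → index 7
j=9: u_9=191/200 ∈ [38/43, 1) → index 9

0 0 1 2 3 4 6 7 7 9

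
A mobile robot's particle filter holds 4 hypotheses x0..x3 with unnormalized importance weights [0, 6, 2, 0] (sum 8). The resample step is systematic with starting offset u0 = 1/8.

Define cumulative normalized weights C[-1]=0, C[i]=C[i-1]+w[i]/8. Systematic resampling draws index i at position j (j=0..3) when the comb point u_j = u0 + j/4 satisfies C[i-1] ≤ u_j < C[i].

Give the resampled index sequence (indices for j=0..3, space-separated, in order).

1 1 1 2

C = [0, 3/4, 1, 1]
j=0: u_0=1/8 ∈ [0, 3/4) → index 1
j=1: u_1=3/8 ∈ [0, 3/4) → index 1
j=2: u_2=5/8 ∈ [0, 3/4) → index 1
j=3: u_3=7/8 ∈ [3/4, 1) → index 2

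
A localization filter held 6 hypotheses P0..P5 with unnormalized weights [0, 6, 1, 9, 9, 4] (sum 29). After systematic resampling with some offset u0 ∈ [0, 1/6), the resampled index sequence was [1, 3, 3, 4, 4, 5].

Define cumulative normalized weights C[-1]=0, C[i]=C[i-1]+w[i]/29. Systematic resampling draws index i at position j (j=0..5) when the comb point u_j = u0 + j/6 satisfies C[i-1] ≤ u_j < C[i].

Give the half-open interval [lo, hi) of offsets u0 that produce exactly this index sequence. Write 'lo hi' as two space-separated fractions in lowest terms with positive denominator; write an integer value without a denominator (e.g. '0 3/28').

C = [0, 6/29, 7/29, 16/29, 25/29, 1]
j=0 picked index 1: u0 ∈ [0, 6/29)
j=1 picked index 3: u0 ∈ [13/174, 67/174)
j=2 picked index 3: u0 ∈ [-8/87, 19/87)
j=3 picked index 4: u0 ∈ [3/58, 21/58)
j=4 picked index 4: u0 ∈ [-10/87, 17/87)
j=5 picked index 5: u0 ∈ [5/174, 1/6)
intersection: [13/174, 1/6)

13/174 1/6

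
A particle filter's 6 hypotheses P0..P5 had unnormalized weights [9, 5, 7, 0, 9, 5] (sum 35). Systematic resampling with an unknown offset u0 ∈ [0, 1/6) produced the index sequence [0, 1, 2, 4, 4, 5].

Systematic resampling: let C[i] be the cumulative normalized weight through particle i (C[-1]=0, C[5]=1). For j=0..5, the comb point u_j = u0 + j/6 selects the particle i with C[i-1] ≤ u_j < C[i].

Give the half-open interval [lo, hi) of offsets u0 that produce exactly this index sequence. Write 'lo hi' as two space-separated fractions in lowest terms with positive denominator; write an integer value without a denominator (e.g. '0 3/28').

C = [9/35, 2/5, 3/5, 3/5, 6/7, 1]
j=0 picked index 0: u0 ∈ [0, 9/35)
j=1 picked index 1: u0 ∈ [19/210, 7/30)
j=2 picked index 2: u0 ∈ [1/15, 4/15)
j=3 picked index 4: u0 ∈ [1/10, 5/14)
j=4 picked index 4: u0 ∈ [-1/15, 4/21)
j=5 picked index 5: u0 ∈ [1/42, 1/6)
intersection: [1/10, 1/6)

1/10 1/6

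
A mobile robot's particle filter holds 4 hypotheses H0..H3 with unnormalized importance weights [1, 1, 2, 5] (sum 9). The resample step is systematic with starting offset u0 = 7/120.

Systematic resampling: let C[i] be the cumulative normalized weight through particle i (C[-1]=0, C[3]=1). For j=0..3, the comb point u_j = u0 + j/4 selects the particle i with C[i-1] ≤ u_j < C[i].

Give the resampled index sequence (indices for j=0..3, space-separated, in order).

C = [1/9, 2/9, 4/9, 1]
j=0: u_0=7/120 ∈ [0, 1/9) → index 0
j=1: u_1=37/120 ∈ [2/9, 4/9) → index 2
j=2: u_2=67/120 ∈ [4/9, 1) → index 3
j=3: u_3=97/120 ∈ [4/9, 1) → index 3

0 2 3 3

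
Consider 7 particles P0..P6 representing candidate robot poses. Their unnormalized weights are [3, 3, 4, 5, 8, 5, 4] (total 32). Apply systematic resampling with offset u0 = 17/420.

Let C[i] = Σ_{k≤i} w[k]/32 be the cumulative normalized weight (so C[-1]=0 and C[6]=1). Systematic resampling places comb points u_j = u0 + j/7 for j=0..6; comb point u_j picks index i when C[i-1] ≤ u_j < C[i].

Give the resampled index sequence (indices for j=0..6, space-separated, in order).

0 1 3 4 4 5 6

C = [3/32, 3/16, 5/16, 15/32, 23/32, 7/8, 1]
j=0: u_0=17/420 ∈ [0, 3/32) → index 0
j=1: u_1=11/60 ∈ [3/32, 3/16) → index 1
j=2: u_2=137/420 ∈ [5/16, 15/32) → index 3
j=3: u_3=197/420 ∈ [15/32, 23/32) → index 4
j=4: u_4=257/420 ∈ [15/32, 23/32) → index 4
j=5: u_5=317/420 ∈ [23/32, 7/8) → index 5
j=6: u_6=377/420 ∈ [7/8, 1) → index 6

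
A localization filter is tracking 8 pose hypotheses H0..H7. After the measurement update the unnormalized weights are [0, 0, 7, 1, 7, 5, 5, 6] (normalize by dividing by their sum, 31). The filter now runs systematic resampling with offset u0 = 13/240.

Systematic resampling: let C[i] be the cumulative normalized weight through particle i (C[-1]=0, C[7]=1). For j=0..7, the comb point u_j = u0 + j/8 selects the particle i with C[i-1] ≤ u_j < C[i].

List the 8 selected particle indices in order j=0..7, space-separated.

C = [0, 0, 7/31, 8/31, 15/31, 20/31, 25/31, 1]
j=0: u_0=13/240 ∈ [0, 7/31) → index 2
j=1: u_1=43/240 ∈ [0, 7/31) → index 2
j=2: u_2=73/240 ∈ [8/31, 15/31) → index 4
j=3: u_3=103/240 ∈ [8/31, 15/31) → index 4
j=4: u_4=133/240 ∈ [15/31, 20/31) → index 5
j=5: u_5=163/240 ∈ [20/31, 25/31) → index 6
j=6: u_6=193/240 ∈ [20/31, 25/31) → index 6
j=7: u_7=223/240 ∈ [25/31, 1) → index 7

2 2 4 4 5 6 6 7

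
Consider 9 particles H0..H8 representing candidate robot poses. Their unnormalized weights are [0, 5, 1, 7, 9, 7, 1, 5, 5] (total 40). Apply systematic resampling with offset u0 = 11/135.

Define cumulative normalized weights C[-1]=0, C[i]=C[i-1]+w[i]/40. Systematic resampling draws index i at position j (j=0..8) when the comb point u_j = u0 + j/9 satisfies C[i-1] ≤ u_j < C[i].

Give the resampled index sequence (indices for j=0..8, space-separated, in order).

1 3 3 4 4 5 6 7 8

C = [0, 1/8, 3/20, 13/40, 11/20, 29/40, 3/4, 7/8, 1]
j=0: u_0=11/135 ∈ [0, 1/8) → index 1
j=1: u_1=26/135 ∈ [3/20, 13/40) → index 3
j=2: u_2=41/135 ∈ [3/20, 13/40) → index 3
j=3: u_3=56/135 ∈ [13/40, 11/20) → index 4
j=4: u_4=71/135 ∈ [13/40, 11/20) → index 4
j=5: u_5=86/135 ∈ [11/20, 29/40) → index 5
j=6: u_6=101/135 ∈ [29/40, 3/4) → index 6
j=7: u_7=116/135 ∈ [3/4, 7/8) → index 7
j=8: u_8=131/135 ∈ [7/8, 1) → index 8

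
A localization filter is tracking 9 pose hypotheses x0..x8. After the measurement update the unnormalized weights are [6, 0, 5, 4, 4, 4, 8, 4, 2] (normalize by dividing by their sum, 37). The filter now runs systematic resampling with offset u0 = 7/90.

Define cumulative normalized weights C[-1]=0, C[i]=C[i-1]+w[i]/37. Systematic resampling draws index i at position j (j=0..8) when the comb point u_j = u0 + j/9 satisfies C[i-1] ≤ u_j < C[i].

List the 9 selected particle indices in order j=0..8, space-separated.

C = [6/37, 6/37, 11/37, 15/37, 19/37, 23/37, 31/37, 35/37, 1]
j=0: u_0=7/90 ∈ [0, 6/37) → index 0
j=1: u_1=17/90 ∈ [6/37, 11/37) → index 2
j=2: u_2=3/10 ∈ [11/37, 15/37) → index 3
j=3: u_3=37/90 ∈ [15/37, 19/37) → index 4
j=4: u_4=47/90 ∈ [19/37, 23/37) → index 5
j=5: u_5=19/30 ∈ [23/37, 31/37) → index 6
j=6: u_6=67/90 ∈ [23/37, 31/37) → index 6
j=7: u_7=77/90 ∈ [31/37, 35/37) → index 7
j=8: u_8=29/30 ∈ [35/37, 1) → index 8

0 2 3 4 5 6 6 7 8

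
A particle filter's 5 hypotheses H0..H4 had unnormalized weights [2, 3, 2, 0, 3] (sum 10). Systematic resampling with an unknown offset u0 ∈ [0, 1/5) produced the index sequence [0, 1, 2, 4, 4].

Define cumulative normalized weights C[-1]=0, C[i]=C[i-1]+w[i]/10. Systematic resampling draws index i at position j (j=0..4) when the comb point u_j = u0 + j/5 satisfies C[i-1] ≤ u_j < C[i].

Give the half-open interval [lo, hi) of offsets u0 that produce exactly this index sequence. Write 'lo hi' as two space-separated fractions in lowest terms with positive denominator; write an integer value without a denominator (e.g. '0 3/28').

1/10 1/5

C = [1/5, 1/2, 7/10, 7/10, 1]
j=0 picked index 0: u0 ∈ [0, 1/5)
j=1 picked index 1: u0 ∈ [0, 3/10)
j=2 picked index 2: u0 ∈ [1/10, 3/10)
j=3 picked index 4: u0 ∈ [1/10, 2/5)
j=4 picked index 4: u0 ∈ [-1/10, 1/5)
intersection: [1/10, 1/5)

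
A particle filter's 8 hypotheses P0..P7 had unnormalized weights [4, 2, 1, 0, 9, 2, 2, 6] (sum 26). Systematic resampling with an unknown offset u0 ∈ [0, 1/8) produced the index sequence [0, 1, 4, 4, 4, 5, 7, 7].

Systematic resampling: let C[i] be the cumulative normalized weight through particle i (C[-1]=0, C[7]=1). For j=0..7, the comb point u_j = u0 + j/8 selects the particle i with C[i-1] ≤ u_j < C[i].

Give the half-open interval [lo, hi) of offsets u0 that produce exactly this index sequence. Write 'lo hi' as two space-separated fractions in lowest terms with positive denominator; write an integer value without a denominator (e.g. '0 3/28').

C = [2/13, 3/13, 7/26, 7/26, 8/13, 9/13, 10/13, 1]
j=0 picked index 0: u0 ∈ [0, 2/13)
j=1 picked index 1: u0 ∈ [3/104, 11/104)
j=2 picked index 4: u0 ∈ [1/52, 19/52)
j=3 picked index 4: u0 ∈ [-11/104, 25/104)
j=4 picked index 4: u0 ∈ [-3/13, 3/26)
j=5 picked index 5: u0 ∈ [-1/104, 7/104)
j=6 picked index 7: u0 ∈ [1/52, 1/4)
j=7 picked index 7: u0 ∈ [-11/104, 1/8)
intersection: [3/104, 7/104)

3/104 7/104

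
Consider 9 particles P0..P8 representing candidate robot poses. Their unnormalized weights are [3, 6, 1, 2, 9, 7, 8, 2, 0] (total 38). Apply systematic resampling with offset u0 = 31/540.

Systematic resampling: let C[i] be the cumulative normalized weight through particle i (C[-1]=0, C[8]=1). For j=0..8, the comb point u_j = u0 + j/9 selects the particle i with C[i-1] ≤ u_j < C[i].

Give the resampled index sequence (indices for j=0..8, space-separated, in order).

0 1 3 4 4 5 5 6 6

C = [3/38, 9/38, 5/19, 6/19, 21/38, 14/19, 18/19, 1, 1]
j=0: u_0=31/540 ∈ [0, 3/38) → index 0
j=1: u_1=91/540 ∈ [3/38, 9/38) → index 1
j=2: u_2=151/540 ∈ [5/19, 6/19) → index 3
j=3: u_3=211/540 ∈ [6/19, 21/38) → index 4
j=4: u_4=271/540 ∈ [6/19, 21/38) → index 4
j=5: u_5=331/540 ∈ [21/38, 14/19) → index 5
j=6: u_6=391/540 ∈ [21/38, 14/19) → index 5
j=7: u_7=451/540 ∈ [14/19, 18/19) → index 6
j=8: u_8=511/540 ∈ [14/19, 18/19) → index 6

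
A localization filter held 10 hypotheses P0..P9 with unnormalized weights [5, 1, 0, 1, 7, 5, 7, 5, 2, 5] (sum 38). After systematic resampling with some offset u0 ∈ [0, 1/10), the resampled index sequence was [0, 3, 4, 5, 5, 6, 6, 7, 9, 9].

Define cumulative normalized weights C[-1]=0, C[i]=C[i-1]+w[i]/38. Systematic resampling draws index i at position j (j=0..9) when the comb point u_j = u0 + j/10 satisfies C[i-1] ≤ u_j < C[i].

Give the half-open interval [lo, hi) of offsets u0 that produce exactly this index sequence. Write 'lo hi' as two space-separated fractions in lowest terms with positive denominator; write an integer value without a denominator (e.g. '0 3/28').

C = [5/38, 3/19, 3/19, 7/38, 7/19, 1/2, 13/19, 31/38, 33/38, 1]
j=0 picked index 0: u0 ∈ [0, 5/38)
j=1 picked index 3: u0 ∈ [11/190, 8/95)
j=2 picked index 4: u0 ∈ [-3/190, 16/95)
j=3 picked index 5: u0 ∈ [13/190, 1/5)
j=4 picked index 5: u0 ∈ [-3/95, 1/10)
j=5 picked index 6: u0 ∈ [0, 7/38)
j=6 picked index 6: u0 ∈ [-1/10, 8/95)
j=7 picked index 7: u0 ∈ [-3/190, 11/95)
j=8 picked index 9: u0 ∈ [13/190, 1/5)
j=9 picked index 9: u0 ∈ [-3/95, 1/10)
intersection: [13/190, 8/95)

13/190 8/95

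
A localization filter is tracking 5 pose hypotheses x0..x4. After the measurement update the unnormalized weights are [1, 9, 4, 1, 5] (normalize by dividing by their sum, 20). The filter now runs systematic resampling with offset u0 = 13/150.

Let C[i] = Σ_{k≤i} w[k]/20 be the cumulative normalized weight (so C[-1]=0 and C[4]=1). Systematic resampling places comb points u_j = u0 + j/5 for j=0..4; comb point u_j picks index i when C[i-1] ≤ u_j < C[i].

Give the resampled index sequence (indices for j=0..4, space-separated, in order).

C = [1/20, 1/2, 7/10, 3/4, 1]
j=0: u_0=13/150 ∈ [1/20, 1/2) → index 1
j=1: u_1=43/150 ∈ [1/20, 1/2) → index 1
j=2: u_2=73/150 ∈ [1/20, 1/2) → index 1
j=3: u_3=103/150 ∈ [1/2, 7/10) → index 2
j=4: u_4=133/150 ∈ [3/4, 1) → index 4

1 1 1 2 4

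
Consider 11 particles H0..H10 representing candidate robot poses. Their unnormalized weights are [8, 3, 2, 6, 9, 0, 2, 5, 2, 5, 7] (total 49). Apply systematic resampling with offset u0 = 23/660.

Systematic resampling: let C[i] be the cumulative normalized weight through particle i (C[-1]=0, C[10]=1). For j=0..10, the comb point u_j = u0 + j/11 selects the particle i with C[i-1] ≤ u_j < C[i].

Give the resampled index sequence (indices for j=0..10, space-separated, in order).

0 0 1 3 4 4 6 7 9 9 10

C = [8/49, 11/49, 13/49, 19/49, 4/7, 4/7, 30/49, 5/7, 37/49, 6/7, 1]
j=0: u_0=23/660 ∈ [0, 8/49) → index 0
j=1: u_1=83/660 ∈ [0, 8/49) → index 0
j=2: u_2=13/60 ∈ [8/49, 11/49) → index 1
j=3: u_3=203/660 ∈ [13/49, 19/49) → index 3
j=4: u_4=263/660 ∈ [19/49, 4/7) → index 4
j=5: u_5=323/660 ∈ [19/49, 4/7) → index 4
j=6: u_6=383/660 ∈ [4/7, 30/49) → index 6
j=7: u_7=443/660 ∈ [30/49, 5/7) → index 7
j=8: u_8=503/660 ∈ [37/49, 6/7) → index 9
j=9: u_9=563/660 ∈ [37/49, 6/7) → index 9
j=10: u_10=623/660 ∈ [6/7, 1) → index 10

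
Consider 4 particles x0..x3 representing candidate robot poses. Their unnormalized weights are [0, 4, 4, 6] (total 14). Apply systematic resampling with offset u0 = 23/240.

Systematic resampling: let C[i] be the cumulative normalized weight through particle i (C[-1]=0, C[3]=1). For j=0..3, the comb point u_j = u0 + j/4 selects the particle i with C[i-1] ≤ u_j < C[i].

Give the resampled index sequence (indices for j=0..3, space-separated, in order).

1 2 3 3

C = [0, 2/7, 4/7, 1]
j=0: u_0=23/240 ∈ [0, 2/7) → index 1
j=1: u_1=83/240 ∈ [2/7, 4/7) → index 2
j=2: u_2=143/240 ∈ [4/7, 1) → index 3
j=3: u_3=203/240 ∈ [4/7, 1) → index 3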